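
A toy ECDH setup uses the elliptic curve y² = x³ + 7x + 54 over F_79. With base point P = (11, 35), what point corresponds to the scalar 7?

Double-and-add on 7 = (111)₂. Start with P = (11, 35) for the leading 1-bit.
double: tangent at (11, 35): λ = (3·11² + 7)/(2·35) ≡ 54/70. 70⁻¹ ≡ 35 (mod 79) since 70·35 = 2450 ≡ 1, so λ ≡ 54·35 ≡ 73.
  x = λ² - 11 - 11 = 5329 - 22 ≡ 14; y = λ·(11 - 14) - 35 ≡ 62. → (14, 62)
add P: (14, 62) + (11, 35). λ = (35 - 62)/(11 - 14) ≡ 52/76 mod 79. 76⁻¹ ≡ 26 (mod 79), so λ ≡ 9.
  x = λ² - 14 - 11 = 81 - 25 ≡ 56; y = λ·(14 - 56) - 62 ≡ 34. → (56, 34)
double: tangent at (56, 34): λ = (3·56² + 7)/(2·34) ≡ 14/68. 68⁻¹ ≡ 43 (mod 79), so λ ≡ 14·43 ≡ 49.
  x = λ² - 56 - 56 = 2401 - 112 ≡ 77; y = λ·(56 - 77) - 34 ≡ 43. → (77, 43)
add P: (77, 43) + (11, 35). λ = (35 - 43)/(11 - 77) ≡ 71/13 mod 79. 13⁻¹ ≡ 73 (mod 79), so λ ≡ 48.
  x = λ² - 77 - 11 = 2304 - 88 ≡ 4; y = λ·(77 - 4) - 43 ≡ 64. → (4, 64)

(4, 64)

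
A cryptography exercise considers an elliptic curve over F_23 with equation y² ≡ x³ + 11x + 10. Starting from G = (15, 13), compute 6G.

Repeated addition: build up to 6G.
2G: tangent at (15, 13): λ = (3·15² + 11)/(2·13) ≡ 19/3. 3⁻¹ ≡ 8 (mod 23) since 3·8 = 24 ≡ 1, so λ ≡ 19·8 ≡ 14.
  x = λ² - 15 - 15 = 196 - 30 ≡ 5; y = λ·(15 - 5) - 13 ≡ 12. → (5, 12)
3G: (5, 12) + (15, 13). λ = (13 - 12)/(15 - 5) ≡ 1/10 mod 23. 10⁻¹ ≡ 7 (mod 23), so λ ≡ 7.
  x = λ² - 5 - 15 = 49 - 20 ≡ 6; y = λ·(5 - 6) - 12 ≡ 4. → (6, 4)
4G: (6, 4) + (15, 13). λ = (13 - 4)/(15 - 6) ≡ 9/9 mod 23. 9⁻¹ ≡ 18 (mod 23), so λ ≡ 1.
  x = λ² - 6 - 15 = 1 - 21 ≡ 3; y = λ·(6 - 3) - 4 ≡ 22. → (3, 22)
5G: (3, 22) + (15, 13). λ = (13 - 22)/(15 - 3) ≡ 14/12 mod 23. 12⁻¹ ≡ 2 (mod 23), so λ ≡ 5.
  x = λ² - 3 - 15 = 25 - 18 ≡ 7; y = λ·(3 - 7) - 22 ≡ 4. → (7, 4)
6G: (7, 4) + (15, 13). λ = (13 - 4)/(15 - 7) ≡ 9/8 mod 23. 8⁻¹ ≡ 3 (mod 23), so λ ≡ 4.
  x = λ² - 7 - 15 = 16 - 22 ≡ 17; y = λ·(7 - 17) - 4 ≡ 2. → (17, 2)

(17, 2)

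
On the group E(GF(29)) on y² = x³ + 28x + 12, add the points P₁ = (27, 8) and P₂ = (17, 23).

(27, 8) + (17, 23). λ = (23 - 8)/(17 - 27) ≡ 15/19 mod 29. 19⁻¹ ≡ 26 (mod 29) since 19·26 = 494 ≡ 1, so λ ≡ 13.
  x = λ² - 27 - 17 = 169 - 44 ≡ 9; y = λ·(27 - 9) - 8 ≡ 23. → (9, 23)

(9, 23)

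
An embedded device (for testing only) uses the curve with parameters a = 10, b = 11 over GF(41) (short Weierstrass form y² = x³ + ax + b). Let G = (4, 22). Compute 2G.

tangent at (4, 22): λ = (3·4² + 10)/(2·22) ≡ 17/3. 3⁻¹ ≡ 14 (mod 41) since 3·14 = 42 ≡ 1, so λ ≡ 17·14 ≡ 33.
  x = λ² - 4 - 4 = 1089 - 8 ≡ 15; y = λ·(4 - 15) - 22 ≡ 25. → (15, 25)

(15, 25)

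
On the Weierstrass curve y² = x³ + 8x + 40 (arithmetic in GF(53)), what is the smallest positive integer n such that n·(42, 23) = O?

2P: tangent at (42, 23): λ = (3·42² + 8)/(2·23) ≡ 0/46. 46⁻¹ ≡ 15 (mod 53), so λ ≡ 0·15 ≡ 0.
  x = λ² - 42 - 42 = 0 - 84 ≡ 22; y = λ·(42 - 22) - 23 ≡ 30. → (22, 30)
3P: (22, 30) + (42, 23). λ = (23 - 30)/(42 - 22) ≡ 46/20 mod 53. 20⁻¹ ≡ 8 (mod 53), so λ ≡ 50.
  x = λ² - 22 - 42 = 2500 - 64 ≡ 51; y = λ·(22 - 51) - 30 ≡ 4. → (51, 4)
4P: (51, 4) + (42, 23). λ = (23 - 4)/(42 - 51) ≡ 19/44 mod 53. 44⁻¹ ≡ 47 (mod 53), so λ ≡ 45.
  x = λ² - 51 - 42 = 2025 - 93 ≡ 24; y = λ·(51 - 24) - 4 ≡ 45. → (24, 45)
5P: (24, 45) + (42, 23). λ = (23 - 45)/(42 - 24) ≡ 31/18 mod 53. 18⁻¹ ≡ 3 (mod 53), so λ ≡ 40.
  x = λ² - 24 - 42 = 1600 - 66 ≡ 50; y = λ·(24 - 50) - 45 ≡ 28. → (50, 28)
6P: (50, 28) + (42, 23). λ = (23 - 28)/(42 - 50) ≡ 48/45 mod 53. 45⁻¹ ≡ 33 (mod 53), so λ ≡ 47.
  x = λ² - 50 - 42 = 2209 - 92 ≡ 50; y = λ·(50 - 50) - 28 ≡ 25. → (50, 25)
7P: (50, 25) + (42, 23). λ = (23 - 25)/(42 - 50) ≡ 51/45 mod 53. 45⁻¹ ≡ 33 (mod 53) since 45·33 = 1485 ≡ 1, so λ ≡ 40.
  x = λ² - 50 - 42 = 1600 - 92 ≡ 24; y = λ·(50 - 24) - 25 ≡ 8. → (24, 8)
8P: (24, 8) + (42, 23). λ = (23 - 8)/(42 - 24) ≡ 15/18 mod 53. 18⁻¹ ≡ 3 (mod 53), so λ ≡ 45.
  x = λ² - 24 - 42 = 2025 - 66 ≡ 51; y = λ·(24 - 51) - 8 ≡ 49. → (51, 49)
9P: (51, 49) + (42, 23). λ = (23 - 49)/(42 - 51) ≡ 27/44 mod 53. 44⁻¹ ≡ 47 (mod 53), so λ ≡ 50.
  x = λ² - 51 - 42 = 2500 - 93 ≡ 22; y = λ·(51 - 22) - 49 ≡ 23. → (22, 23)
10P: (22, 23) + (42, 23). λ = (23 - 23)/(42 - 22) ≡ 0/20 mod 53. 20⁻¹ ≡ 8 (mod 53) since 20·8 = 160 ≡ 1, so λ ≡ 0.
  x = λ² - 22 - 42 = 0 - 64 ≡ 42; y = λ·(22 - 42) - 23 ≡ 30. → (42, 30)
11P: (42, 30) + (42, 23): same x and y₁ ≡ -y₂, so the sum is O.
11P = O, so the order is 11.

11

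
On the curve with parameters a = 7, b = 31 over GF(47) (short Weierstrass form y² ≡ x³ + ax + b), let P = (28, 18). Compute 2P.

tangent at (28, 18): λ = (3·28² + 7)/(2·18) ≡ 9/36. 36⁻¹ ≡ 17 (mod 47), so λ ≡ 9·17 ≡ 12.
  x = λ² - 28 - 28 = 144 - 56 ≡ 41; y = λ·(28 - 41) - 18 ≡ 14. → (41, 14)

(41, 14)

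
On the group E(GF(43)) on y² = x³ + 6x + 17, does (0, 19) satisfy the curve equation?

y² = 19² ≡ 17; x³ + 6x + 17 = 17 ≡ 17 (mod 43). 17 = 17.

yes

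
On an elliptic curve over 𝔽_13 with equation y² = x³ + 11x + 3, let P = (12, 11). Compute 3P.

Repeated addition: build up to 3P.
2P: tangent at (12, 11): λ = (3·12² + 11)/(2·11) ≡ 1/9. 9⁻¹ ≡ 3 (mod 13) since 9·3 = 27 ≡ 1, so λ ≡ 1·3 ≡ 3.
  x = λ² - 12 - 12 = 9 - 24 ≡ 11; y = λ·(12 - 11) - 11 ≡ 5. → (11, 5)
3P: (11, 5) + (12, 11). λ = (11 - 5)/(12 - 11) ≡ 6/1 mod 13. 1⁻¹ ≡ 1 (mod 13) since 1·1 = 1 ≡ 1, so λ ≡ 6.
  x = λ² - 11 - 12 = 36 - 23 ≡ 0; y = λ·(11 - 0) - 5 ≡ 9. → (0, 9)

(0, 9)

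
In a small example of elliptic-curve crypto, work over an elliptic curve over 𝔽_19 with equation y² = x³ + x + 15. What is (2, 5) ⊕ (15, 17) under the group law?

(2, 5) + (15, 17). λ = (17 - 5)/(15 - 2) ≡ 12/13 mod 19. 13⁻¹ ≡ 3 (mod 19), so λ ≡ 17.
  x = λ² - 2 - 15 = 289 - 17 ≡ 6; y = λ·(2 - 6) - 5 ≡ 3. → (6, 3)

(6, 3)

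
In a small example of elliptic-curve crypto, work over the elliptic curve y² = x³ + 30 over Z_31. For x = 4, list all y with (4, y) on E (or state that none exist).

1, 30

x³ + 0x + 30 = 94 ≡ 1 (mod 31).
Square roots of 1 mod 31: 1 and 30 (since 1² = 1 ≡ 1).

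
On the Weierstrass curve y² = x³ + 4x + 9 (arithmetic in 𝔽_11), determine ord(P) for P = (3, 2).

2P: tangent at (3, 2): λ = (3·3² + 4)/(2·2) ≡ 9/4. 4⁻¹ ≡ 3 (mod 11) since 4·3 = 12 ≡ 1, so λ ≡ 9·3 ≡ 5.
  x = λ² - 3 - 3 = 25 - 6 ≡ 8; y = λ·(3 - 8) - 2 ≡ 6. → (8, 6)
3P: (8, 6) + (3, 2). λ = (2 - 6)/(3 - 8) ≡ 7/6 mod 11. 6⁻¹ ≡ 2 (mod 11), so λ ≡ 3.
  x = λ² - 8 - 3 = 9 - 11 ≡ 9; y = λ·(8 - 9) - 6 ≡ 2. → (9, 2)
4P: (9, 2) + (3, 2). λ = (2 - 2)/(3 - 9) ≡ 0/5 mod 11. 5⁻¹ ≡ 9 (mod 11) since 5·9 = 45 ≡ 1, so λ ≡ 0.
  x = λ² - 9 - 3 = 0 - 12 ≡ 10; y = λ·(9 - 10) - 2 ≡ 9. → (10, 9)
5P: (10, 9) + (3, 2). λ = (2 - 9)/(3 - 10) ≡ 4/4 mod 11. 4⁻¹ ≡ 3 (mod 11), so λ ≡ 1.
  x = λ² - 10 - 3 = 1 - 13 ≡ 10; y = λ·(10 - 10) - 9 ≡ 2. → (10, 2)
6P: (10, 2) + (3, 2). λ = (2 - 2)/(3 - 10) ≡ 0/4 mod 11. 4⁻¹ ≡ 3 (mod 11) since 4·3 = 12 ≡ 1, so λ ≡ 0.
  x = λ² - 10 - 3 = 0 - 13 ≡ 9; y = λ·(10 - 9) - 2 ≡ 9. → (9, 9)
7P: (9, 9) + (3, 2). λ = (2 - 9)/(3 - 9) ≡ 4/5 mod 11. 5⁻¹ ≡ 9 (mod 11), so λ ≡ 3.
  x = λ² - 9 - 3 = 9 - 12 ≡ 8; y = λ·(9 - 8) - 9 ≡ 5. → (8, 5)
8P: (8, 5) + (3, 2). λ = (2 - 5)/(3 - 8) ≡ 8/6 mod 11. 6⁻¹ ≡ 2 (mod 11), so λ ≡ 5.
  x = λ² - 8 - 3 = 25 - 11 ≡ 3; y = λ·(8 - 3) - 5 ≡ 9. → (3, 9)
9P: (3, 9) + (3, 2): same x and y₁ ≡ -y₂, so the sum is O.
9P = O, so the order is 9.

9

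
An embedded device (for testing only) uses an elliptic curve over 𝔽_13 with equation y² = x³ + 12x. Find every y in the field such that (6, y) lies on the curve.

none

x³ + 12x + 0 = 288 ≡ 2 (mod 13).
2 is a non-residue mod 13; no y exists.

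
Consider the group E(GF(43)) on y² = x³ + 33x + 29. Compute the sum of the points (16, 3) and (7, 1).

(2, 24)

(16, 3) + (7, 1). λ = (1 - 3)/(7 - 16) ≡ 41/34 mod 43. 34⁻¹ ≡ 19 (mod 43), so λ ≡ 5.
  x = λ² - 16 - 7 = 25 - 23 ≡ 2; y = λ·(16 - 2) - 3 ≡ 24. → (2, 24)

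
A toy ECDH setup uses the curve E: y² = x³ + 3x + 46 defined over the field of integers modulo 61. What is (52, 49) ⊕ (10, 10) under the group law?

(12, 23)

(52, 49) + (10, 10). λ = (10 - 49)/(10 - 52) ≡ 22/19 mod 61. 19⁻¹ ≡ 45 (mod 61) since 19·45 = 855 ≡ 1, so λ ≡ 14.
  x = λ² - 52 - 10 = 196 - 62 ≡ 12; y = λ·(52 - 12) - 49 ≡ 23. → (12, 23)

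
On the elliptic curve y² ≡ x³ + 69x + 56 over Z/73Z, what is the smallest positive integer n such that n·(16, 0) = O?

2P: (16, 0) + (16, 0): same x and y₁ ≡ -y₂, so the sum is O.
2P = O, so the order is 2.

2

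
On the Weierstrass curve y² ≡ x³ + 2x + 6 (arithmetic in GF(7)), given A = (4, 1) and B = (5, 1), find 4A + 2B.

(3, 5)

First 4A:
Double-and-add on 4 = (100)₂. Start with A = (4, 1) for the leading 1-bit.
double: tangent at (4, 1): λ = (3·4² + 2)/(2·1) ≡ 1/2. 2⁻¹ ≡ 4 (mod 7), so λ ≡ 1·4 ≡ 4.
  x = λ² - 4 - 4 = 16 - 8 ≡ 1; y = λ·(4 - 1) - 1 ≡ 4. → (1, 4)
double: tangent at (1, 4): λ = (3·1² + 2)/(2·4) ≡ 5/1. 1⁻¹ ≡ 1 (mod 7), so λ ≡ 5·1 ≡ 5.
  x = λ² - 1 - 1 = 25 - 2 ≡ 2; y = λ·(1 - 2) - 4 ≡ 5. → (2, 5)
4A = (2, 5).
Next 2B:
Repeated addition: build up to 2B.
2B: tangent at (5, 1): λ = (3·5² + 2)/(2·1) ≡ 0/2. 2⁻¹ ≡ 4 (mod 7), so λ ≡ 0·4 ≡ 0.
  x = λ² - 5 - 5 = 0 - 10 ≡ 4; y = λ·(5 - 4) - 1 ≡ 6. → (4, 6)
2B = (4, 6).
Finally 4A + 2B:
(2, 5) + (4, 6). λ = (6 - 5)/(4 - 2) ≡ 1/2 mod 7. 2⁻¹ ≡ 4 (mod 7), so λ ≡ 4.
  x = λ² - 2 - 4 = 16 - 6 ≡ 3; y = λ·(2 - 3) - 5 ≡ 5. → (3, 5)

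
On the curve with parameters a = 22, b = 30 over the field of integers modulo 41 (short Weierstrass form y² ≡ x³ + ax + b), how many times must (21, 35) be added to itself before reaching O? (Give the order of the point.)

10

2P: tangent at (21, 35): λ = (3·21² + 22)/(2·35) ≡ 33/29. 29⁻¹ ≡ 17 (mod 41), so λ ≡ 33·17 ≡ 28.
  x = λ² - 21 - 21 = 784 - 42 ≡ 4; y = λ·(21 - 4) - 35 ≡ 31. → (4, 31)
3P: (4, 31) + (21, 35). λ = (35 - 31)/(21 - 4) ≡ 4/17 mod 41. 17⁻¹ ≡ 29 (mod 41), so λ ≡ 34.
  x = λ² - 4 - 21 = 1156 - 25 ≡ 24; y = λ·(4 - 24) - 31 ≡ 27. → (24, 27)
4P: (24, 27) + (21, 35). λ = (35 - 27)/(21 - 24) ≡ 8/38 mod 41. 38⁻¹ ≡ 27 (mod 41) since 38·27 = 1026 ≡ 1, so λ ≡ 11.
  x = λ² - 24 - 21 = 121 - 45 ≡ 35; y = λ·(24 - 35) - 27 ≡ 16. → (35, 16)
5P: (35, 16) + (21, 35). λ = (35 - 16)/(21 - 35) ≡ 19/27 mod 41. 27⁻¹ ≡ 38 (mod 41) since 27·38 = 1026 ≡ 1, so λ ≡ 25.
  x = λ² - 35 - 21 = 625 - 56 ≡ 36; y = λ·(35 - 36) - 16 ≡ 0. → (36, 0)
6P: (36, 0) + (21, 35). λ = (35 - 0)/(21 - 36) ≡ 35/26 mod 41. 26⁻¹ ≡ 30 (mod 41), so λ ≡ 25.
  x = λ² - 36 - 21 = 625 - 57 ≡ 35; y = λ·(36 - 35) - 0 ≡ 25. → (35, 25)
7P: (35, 25) + (21, 35). λ = (35 - 25)/(21 - 35) ≡ 10/27 mod 41. 27⁻¹ ≡ 38 (mod 41) since 27·38 = 1026 ≡ 1, so λ ≡ 11.
  x = λ² - 35 - 21 = 121 - 56 ≡ 24; y = λ·(35 - 24) - 25 ≡ 14. → (24, 14)
8P: (24, 14) + (21, 35). λ = (35 - 14)/(21 - 24) ≡ 21/38 mod 41. 38⁻¹ ≡ 27 (mod 41), so λ ≡ 34.
  x = λ² - 24 - 21 = 1156 - 45 ≡ 4; y = λ·(24 - 4) - 14 ≡ 10. → (4, 10)
9P: (4, 10) + (21, 35). λ = (35 - 10)/(21 - 4) ≡ 25/17 mod 41. 17⁻¹ ≡ 29 (mod 41), so λ ≡ 28.
  x = λ² - 4 - 21 = 784 - 25 ≡ 21; y = λ·(4 - 21) - 10 ≡ 6. → (21, 6)
10P: (21, 6) + (21, 35): same x and y₁ ≡ -y₂, so the sum is O.
10P = O, so the order is 10.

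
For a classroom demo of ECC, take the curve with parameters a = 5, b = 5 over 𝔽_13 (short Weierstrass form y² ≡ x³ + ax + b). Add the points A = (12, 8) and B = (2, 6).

(12, 8) + (2, 6). λ = (6 - 8)/(2 - 12) ≡ 11/3 mod 13. 3⁻¹ ≡ 9 (mod 13), so λ ≡ 8.
  x = λ² - 12 - 2 = 64 - 14 ≡ 11; y = λ·(12 - 11) - 8 ≡ 0. → (11, 0)

(11, 0)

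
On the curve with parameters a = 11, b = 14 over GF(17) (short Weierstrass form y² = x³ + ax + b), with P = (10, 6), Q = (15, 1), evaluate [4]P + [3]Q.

(15, 1)

First 4P:
Double-and-add on 4 = (100)₂. Start with P = (10, 6) for the leading 1-bit.
double: tangent at (10, 6): λ = (3·10² + 11)/(2·6) ≡ 5/12. 12⁻¹ ≡ 10 (mod 17), so λ ≡ 5·10 ≡ 16.
  x = λ² - 10 - 10 = 256 - 20 ≡ 15; y = λ·(10 - 15) - 6 ≡ 16. → (15, 16)
double: tangent at (15, 16): λ = (3·15² + 11)/(2·16) ≡ 6/15. 15⁻¹ ≡ 8 (mod 17) since 15·8 = 120 ≡ 1, so λ ≡ 6·8 ≡ 14.
  x = λ² - 15 - 15 = 196 - 30 ≡ 13; y = λ·(15 - 13) - 16 ≡ 12. → (13, 12)
4P = (13, 12).
Next 3Q:
Repeated addition: build up to 3Q.
2Q: tangent at (15, 1): λ = (3·15² + 11)/(2·1) ≡ 6/2. 2⁻¹ ≡ 9 (mod 17), so λ ≡ 6·9 ≡ 3.
  x = λ² - 15 - 15 = 9 - 30 ≡ 13; y = λ·(15 - 13) - 1 ≡ 5. → (13, 5)
3Q: (13, 5) + (15, 1). λ = (1 - 5)/(15 - 13) ≡ 13/2 mod 17. 2⁻¹ ≡ 9 (mod 17) since 2·9 = 18 ≡ 1, so λ ≡ 15.
  x = λ² - 13 - 15 = 225 - 28 ≡ 10; y = λ·(13 - 10) - 5 ≡ 6. → (10, 6)
3Q = (10, 6).
Finally 4P + 3Q:
(13, 12) + (10, 6). λ = (6 - 12)/(10 - 13) ≡ 11/14 mod 17. 14⁻¹ ≡ 11 (mod 17), so λ ≡ 2.
  x = λ² - 13 - 10 = 4 - 23 ≡ 15; y = λ·(13 - 15) - 12 ≡ 1. → (15, 1)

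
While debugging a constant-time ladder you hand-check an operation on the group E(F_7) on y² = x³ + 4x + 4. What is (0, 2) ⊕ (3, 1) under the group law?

(0, 2) + (3, 1). λ = (1 - 2)/(3 - 0) ≡ 6/3 mod 7. 3⁻¹ ≡ 5 (mod 7), so λ ≡ 2.
  x = λ² - 0 - 3 = 4 - 3 ≡ 1; y = λ·(0 - 1) - 2 ≡ 3. → (1, 3)

(1, 3)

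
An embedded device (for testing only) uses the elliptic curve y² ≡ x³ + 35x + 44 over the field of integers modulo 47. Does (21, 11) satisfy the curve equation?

no

y² = 11² ≡ 27; x³ + 35x + 44 = 10040 ≡ 29 (mod 47). 27 ≠ 29.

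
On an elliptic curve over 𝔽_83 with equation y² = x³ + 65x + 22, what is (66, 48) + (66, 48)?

(16, 57)

tangent at (66, 48): λ = (3·66² + 65)/(2·48) ≡ 19/13. 13⁻¹ ≡ 32 (mod 83) since 13·32 = 416 ≡ 1, so λ ≡ 19·32 ≡ 27.
  x = λ² - 66 - 66 = 729 - 132 ≡ 16; y = λ·(66 - 16) - 48 ≡ 57. → (16, 57)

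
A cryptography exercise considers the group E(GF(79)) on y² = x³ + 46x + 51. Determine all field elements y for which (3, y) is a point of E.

none

x³ + 46x + 51 = 216 ≡ 58 (mod 79).
58 is a non-residue mod 79; no y exists.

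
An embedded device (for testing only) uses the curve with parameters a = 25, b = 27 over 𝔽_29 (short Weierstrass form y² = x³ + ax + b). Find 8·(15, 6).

Write G = (15, 6).
Repeated addition: build up to 8G.
2G: tangent at (15, 6): λ = (3·15² + 25)/(2·6) ≡ 4/12. 12⁻¹ ≡ 17 (mod 29), so λ ≡ 4·17 ≡ 10.
  x = λ² - 15 - 15 = 100 - 30 ≡ 12; y = λ·(15 - 12) - 6 ≡ 24. → (12, 24)
3G: (12, 24) + (15, 6). λ = (6 - 24)/(15 - 12) ≡ 11/3 mod 29. 3⁻¹ ≡ 10 (mod 29) since 3·10 = 30 ≡ 1, so λ ≡ 23.
  x = λ² - 12 - 15 = 529 - 27 ≡ 9; y = λ·(12 - 9) - 24 ≡ 16. → (9, 16)
4G: (9, 16) + (15, 6). λ = (6 - 16)/(15 - 9) ≡ 19/6 mod 29. 6⁻¹ ≡ 5 (mod 29) since 6·5 = 30 ≡ 1, so λ ≡ 8.
  x = λ² - 9 - 15 = 64 - 24 ≡ 11; y = λ·(9 - 11) - 16 ≡ 26. → (11, 26)
5G: (11, 26) + (15, 6). λ = (6 - 26)/(15 - 11) ≡ 9/4 mod 29. 4⁻¹ ≡ 22 (mod 29), so λ ≡ 24.
  x = λ² - 11 - 15 = 576 - 26 ≡ 28; y = λ·(11 - 28) - 26 ≡ 1. → (28, 1)
6G: (28, 1) + (15, 6). λ = (6 - 1)/(15 - 28) ≡ 5/16 mod 29. 16⁻¹ ≡ 20 (mod 29), so λ ≡ 13.
  x = λ² - 28 - 15 = 169 - 43 ≡ 10; y = λ·(28 - 10) - 1 ≡ 1. → (10, 1)
7G: (10, 1) + (15, 6). λ = (6 - 1)/(15 - 10) ≡ 5/5 mod 29. 5⁻¹ ≡ 6 (mod 29) since 5·6 = 30 ≡ 1, so λ ≡ 1.
  x = λ² - 10 - 15 = 1 - 25 ≡ 5; y = λ·(10 - 5) - 1 ≡ 4. → (5, 4)
8G: (5, 4) + (15, 6). λ = (6 - 4)/(15 - 5) ≡ 2/10 mod 29. 10⁻¹ ≡ 3 (mod 29), so λ ≡ 6.
  x = λ² - 5 - 15 = 36 - 20 ≡ 16; y = λ·(5 - 16) - 4 ≡ 17. → (16, 17)

(16, 17)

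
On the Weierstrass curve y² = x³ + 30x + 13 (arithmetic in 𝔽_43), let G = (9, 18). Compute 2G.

(41, 26)

tangent at (9, 18): λ = (3·9² + 30)/(2·18) ≡ 15/36. 36⁻¹ ≡ 6 (mod 43) since 36·6 = 216 ≡ 1, so λ ≡ 15·6 ≡ 4.
  x = λ² - 9 - 9 = 16 - 18 ≡ 41; y = λ·(9 - 41) - 18 ≡ 26. → (41, 26)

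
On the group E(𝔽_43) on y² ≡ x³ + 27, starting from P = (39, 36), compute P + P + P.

(26, 4)

Repeated addition: build up to 3P.
2P: tangent at (39, 36): λ = (3·39² + 0)/(2·36) ≡ 5/29. 29⁻¹ ≡ 3 (mod 43), so λ ≡ 5·3 ≡ 15.
  x = λ² - 39 - 39 = 225 - 78 ≡ 18; y = λ·(39 - 18) - 36 ≡ 21. → (18, 21)
3P: (18, 21) + (39, 36). λ = (36 - 21)/(39 - 18) ≡ 15/21 mod 43. 21⁻¹ ≡ 41 (mod 43) since 21·41 = 861 ≡ 1, so λ ≡ 13.
  x = λ² - 18 - 39 = 169 - 57 ≡ 26; y = λ·(18 - 26) - 21 ≡ 4. → (26, 4)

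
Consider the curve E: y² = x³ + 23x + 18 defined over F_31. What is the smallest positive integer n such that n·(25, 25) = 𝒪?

2P: tangent at (25, 25): λ = (3·25² + 23)/(2·25) ≡ 7/19. 19⁻¹ ≡ 18 (mod 31) since 19·18 = 342 ≡ 1, so λ ≡ 7·18 ≡ 2.
  x = λ² - 25 - 25 = 4 - 50 ≡ 16; y = λ·(25 - 16) - 25 ≡ 24. → (16, 24)
3P: (16, 24) + (25, 25). λ = (25 - 24)/(25 - 16) ≡ 1/9 mod 31. 9⁻¹ ≡ 7 (mod 31), so λ ≡ 7.
  x = λ² - 16 - 25 = 49 - 41 ≡ 8; y = λ·(16 - 8) - 24 ≡ 1. → (8, 1)
4P: (8, 1) + (25, 25). λ = (25 - 1)/(25 - 8) ≡ 24/17 mod 31. 17⁻¹ ≡ 11 (mod 31), so λ ≡ 16.
  x = λ² - 8 - 25 = 256 - 33 ≡ 6; y = λ·(8 - 6) - 1 ≡ 0. → (6, 0)
5P: (6, 0) + (25, 25). λ = (25 - 0)/(25 - 6) ≡ 25/19 mod 31. 19⁻¹ ≡ 18 (mod 31) since 19·18 = 342 ≡ 1, so λ ≡ 16.
  x = λ² - 6 - 25 = 256 - 31 ≡ 8; y = λ·(6 - 8) - 0 ≡ 30. → (8, 30)
6P: (8, 30) + (25, 25). λ = (25 - 30)/(25 - 8) ≡ 26/17 mod 31. 17⁻¹ ≡ 11 (mod 31), so λ ≡ 7.
  x = λ² - 8 - 25 = 49 - 33 ≡ 16; y = λ·(8 - 16) - 30 ≡ 7. → (16, 7)
7P: (16, 7) + (25, 25). λ = (25 - 7)/(25 - 16) ≡ 18/9 mod 31. 9⁻¹ ≡ 7 (mod 31) since 9·7 = 63 ≡ 1, so λ ≡ 2.
  x = λ² - 16 - 25 = 4 - 41 ≡ 25; y = λ·(16 - 25) - 7 ≡ 6. → (25, 6)
8P: (25, 6) + (25, 25): same x and y₁ ≡ -y₂, so the sum is 𝒪.
8P = 𝒪, so the order is 8.

8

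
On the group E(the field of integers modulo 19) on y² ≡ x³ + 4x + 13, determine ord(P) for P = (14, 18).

7

2P: tangent at (14, 18): λ = (3·14² + 4)/(2·18) ≡ 3/17. 17⁻¹ ≡ 9 (mod 19), so λ ≡ 3·9 ≡ 8.
  x = λ² - 14 - 14 = 64 - 28 ≡ 17; y = λ·(14 - 17) - 18 ≡ 15. → (17, 15)
3P: (17, 15) + (14, 18). λ = (18 - 15)/(14 - 17) ≡ 3/16 mod 19. 16⁻¹ ≡ 6 (mod 19), so λ ≡ 18.
  x = λ² - 17 - 14 = 324 - 31 ≡ 8; y = λ·(17 - 8) - 15 ≡ 14. → (8, 14)
4P: (8, 14) + (14, 18). λ = (18 - 14)/(14 - 8) ≡ 4/6 mod 19. 6⁻¹ ≡ 16 (mod 19), so λ ≡ 7.
  x = λ² - 8 - 14 = 49 - 22 ≡ 8; y = λ·(8 - 8) - 14 ≡ 5. → (8, 5)
5P: (8, 5) + (14, 18). λ = (18 - 5)/(14 - 8) ≡ 13/6 mod 19. 6⁻¹ ≡ 16 (mod 19), so λ ≡ 18.
  x = λ² - 8 - 14 = 324 - 22 ≡ 17; y = λ·(8 - 17) - 5 ≡ 4. → (17, 4)
6P: (17, 4) + (14, 18). λ = (18 - 4)/(14 - 17) ≡ 14/16 mod 19. 16⁻¹ ≡ 6 (mod 19) since 16·6 = 96 ≡ 1, so λ ≡ 8.
  x = λ² - 17 - 14 = 64 - 31 ≡ 14; y = λ·(17 - 14) - 4 ≡ 1. → (14, 1)
7P: (14, 1) + (14, 18): same x and y₁ ≡ -y₂, so the sum is 𝒪.
7P = 𝒪, so the order is 7.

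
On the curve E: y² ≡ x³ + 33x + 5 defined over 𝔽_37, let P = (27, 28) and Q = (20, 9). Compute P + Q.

(27, 28) + (20, 9). λ = (9 - 28)/(20 - 27) ≡ 18/30 mod 37. 30⁻¹ ≡ 21 (mod 37), so λ ≡ 8.
  x = λ² - 27 - 20 = 64 - 47 ≡ 17; y = λ·(27 - 17) - 28 ≡ 15. → (17, 15)

(17, 15)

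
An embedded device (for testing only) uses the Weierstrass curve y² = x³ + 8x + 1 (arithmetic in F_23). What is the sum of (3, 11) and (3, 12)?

The two points share x = 3 and their y-coordinates satisfy 11 + 12 ≡ 0 (mod 23), so they are inverses. Their sum is the point at infinity.

O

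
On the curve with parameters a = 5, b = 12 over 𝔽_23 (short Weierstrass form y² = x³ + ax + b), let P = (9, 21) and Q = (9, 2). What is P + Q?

O

The two points share x = 9 and their y-coordinates satisfy 21 + 2 ≡ 0 (mod 23), so they are inverses. Their sum is ∞.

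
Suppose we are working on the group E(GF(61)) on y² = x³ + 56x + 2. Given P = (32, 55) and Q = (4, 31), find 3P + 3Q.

O

First 3P:
Repeated addition: build up to 3P.
2P: tangent at (32, 55): λ = (3·32² + 56)/(2·55) ≡ 17/49. 49⁻¹ ≡ 5 (mod 61) since 49·5 = 245 ≡ 1, so λ ≡ 17·5 ≡ 24.
  x = λ² - 32 - 32 = 576 - 64 ≡ 24; y = λ·(32 - 24) - 55 ≡ 15. → (24, 15)
3P: (24, 15) + (32, 55). λ = (55 - 15)/(32 - 24) ≡ 40/8 mod 61. 8⁻¹ ≡ 23 (mod 61), so λ ≡ 5.
  x = λ² - 24 - 32 = 25 - 56 ≡ 30; y = λ·(24 - 30) - 15 ≡ 16. → (30, 16)
3P = (30, 16).
Next 3Q:
Repeated addition: build up to 3Q.
2Q: tangent at (4, 31): λ = (3·4² + 56)/(2·31) ≡ 43/1. 1⁻¹ ≡ 1 (mod 61) since 1·1 = 1 ≡ 1, so λ ≡ 43·1 ≡ 43.
  x = λ² - 4 - 4 = 1849 - 8 ≡ 11; y = λ·(4 - 11) - 31 ≡ 34. → (11, 34)
3Q: (11, 34) + (4, 31). λ = (31 - 34)/(4 - 11) ≡ 58/54 mod 61. 54⁻¹ ≡ 26 (mod 61), so λ ≡ 44.
  x = λ² - 11 - 4 = 1936 - 15 ≡ 30; y = λ·(11 - 30) - 34 ≡ 45. → (30, 45)
3Q = (30, 45).
Finally 3P + 3Q:
(30, 16) + (30, 45): same x and y₁ ≡ -y₂, so the sum is the point at infinity.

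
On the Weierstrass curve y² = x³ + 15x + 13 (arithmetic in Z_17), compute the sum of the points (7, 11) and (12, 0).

(11, 8)

(7, 11) + (12, 0). λ = (0 - 11)/(12 - 7) ≡ 6/5 mod 17. 5⁻¹ ≡ 7 (mod 17), so λ ≡ 8.
  x = λ² - 7 - 12 = 64 - 19 ≡ 11; y = λ·(7 - 11) - 11 ≡ 8. → (11, 8)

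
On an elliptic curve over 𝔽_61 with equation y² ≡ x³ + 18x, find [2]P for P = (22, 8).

tangent at (22, 8): λ = (3·22² + 18)/(2·8) ≡ 6/16. 16⁻¹ ≡ 42 (mod 61), so λ ≡ 6·42 ≡ 8.
  x = λ² - 22 - 22 = 64 - 44 ≡ 20; y = λ·(22 - 20) - 8 ≡ 8. → (20, 8)

(20, 8)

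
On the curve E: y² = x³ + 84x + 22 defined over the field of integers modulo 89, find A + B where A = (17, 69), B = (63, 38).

(17, 69) + (63, 38). λ = (38 - 69)/(63 - 17) ≡ 58/46 mod 89. 46⁻¹ ≡ 60 (mod 89), so λ ≡ 9.
  x = λ² - 17 - 63 = 81 - 80 ≡ 1; y = λ·(17 - 1) - 69 ≡ 75. → (1, 75)

(1, 75)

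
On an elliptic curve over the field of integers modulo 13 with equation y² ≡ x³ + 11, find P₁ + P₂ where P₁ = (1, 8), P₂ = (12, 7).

(1, 8) + (12, 7). λ = (7 - 8)/(12 - 1) ≡ 12/11 mod 13. 11⁻¹ ≡ 6 (mod 13), so λ ≡ 7.
  x = λ² - 1 - 12 = 49 - 13 ≡ 10; y = λ·(1 - 10) - 8 ≡ 7. → (10, 7)

(10, 7)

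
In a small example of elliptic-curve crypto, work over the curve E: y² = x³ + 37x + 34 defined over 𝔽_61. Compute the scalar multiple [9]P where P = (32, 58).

Double-and-add on 9 = (1001)₂. Start with P = (32, 58) for the leading 1-bit.
double: tangent at (32, 58): λ = (3·32² + 37)/(2·58) ≡ 59/55. 55⁻¹ ≡ 10 (mod 61), so λ ≡ 59·10 ≡ 41.
  x = λ² - 32 - 32 = 1681 - 64 ≡ 31; y = λ·(32 - 31) - 58 ≡ 44. → (31, 44)
double: tangent at (31, 44): λ = (3·31² + 37)/(2·44) ≡ 53/27. 27⁻¹ ≡ 52 (mod 61) since 27·52 = 1404 ≡ 1, so λ ≡ 53·52 ≡ 11.
  x = λ² - 31 - 31 = 121 - 62 ≡ 59; y = λ·(31 - 59) - 44 ≡ 14. → (59, 14)
double: tangent at (59, 14): λ = (3·59² + 37)/(2·14) ≡ 49/28. 28⁻¹ ≡ 24 (mod 61) since 28·24 = 672 ≡ 1, so λ ≡ 49·24 ≡ 17.
  x = λ² - 59 - 59 = 289 - 118 ≡ 49; y = λ·(59 - 49) - 14 ≡ 34. → (49, 34)
add P: (49, 34) + (32, 58). λ = (58 - 34)/(32 - 49) ≡ 24/44 mod 61. 44⁻¹ ≡ 43 (mod 61), so λ ≡ 56.
  x = λ² - 49 - 32 = 3136 - 81 ≡ 5; y = λ·(49 - 5) - 34 ≡ 51. → (5, 51)

(5, 51)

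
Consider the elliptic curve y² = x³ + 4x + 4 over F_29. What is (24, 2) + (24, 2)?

(14, 7)

tangent at (24, 2): λ = (3·24² + 4)/(2·2) ≡ 21/4. 4⁻¹ ≡ 22 (mod 29) since 4·22 = 88 ≡ 1, so λ ≡ 21·22 ≡ 27.
  x = λ² - 24 - 24 = 729 - 48 ≡ 14; y = λ·(24 - 14) - 2 ≡ 7. → (14, 7)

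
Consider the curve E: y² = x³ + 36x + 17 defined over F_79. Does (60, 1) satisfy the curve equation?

no

y² = 1² ≡ 1; x³ + 36x + 17 = 218177 ≡ 58 (mod 79). 1 ≠ 58.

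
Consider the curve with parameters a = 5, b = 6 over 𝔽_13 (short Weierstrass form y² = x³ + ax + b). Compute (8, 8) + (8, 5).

The two points share x = 8 and their y-coordinates satisfy 8 + 5 ≡ 0 (mod 13), so they are inverses. Their sum is O.

O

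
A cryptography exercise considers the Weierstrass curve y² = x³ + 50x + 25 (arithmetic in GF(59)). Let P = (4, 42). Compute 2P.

(54, 57)

tangent at (4, 42): λ = (3·4² + 50)/(2·42) ≡ 39/25. 25⁻¹ ≡ 26 (mod 59) since 25·26 = 650 ≡ 1, so λ ≡ 39·26 ≡ 11.
  x = λ² - 4 - 4 = 121 - 8 ≡ 54; y = λ·(4 - 54) - 42 ≡ 57. → (54, 57)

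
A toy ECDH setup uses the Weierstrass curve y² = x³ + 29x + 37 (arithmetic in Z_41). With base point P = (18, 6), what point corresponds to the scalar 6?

(17, 20)

Repeated addition: build up to 6P.
2P: tangent at (18, 6): λ = (3·18² + 29)/(2·6) ≡ 17/12. 12⁻¹ ≡ 24 (mod 41), so λ ≡ 17·24 ≡ 39.
  x = λ² - 18 - 18 = 1521 - 36 ≡ 9; y = λ·(18 - 9) - 6 ≡ 17. → (9, 17)
3P: (9, 17) + (18, 6). λ = (6 - 17)/(18 - 9) ≡ 30/9 mod 41. 9⁻¹ ≡ 32 (mod 41), so λ ≡ 17.
  x = λ² - 9 - 18 = 289 - 27 ≡ 16; y = λ·(9 - 16) - 17 ≡ 28. → (16, 28)
4P: (16, 28) + (18, 6). λ = (6 - 28)/(18 - 16) ≡ 19/2 mod 41. 2⁻¹ ≡ 21 (mod 41), so λ ≡ 30.
  x = λ² - 16 - 18 = 900 - 34 ≡ 5; y = λ·(16 - 5) - 28 ≡ 15. → (5, 15)
5P: (5, 15) + (18, 6). λ = (6 - 15)/(18 - 5) ≡ 32/13 mod 41. 13⁻¹ ≡ 19 (mod 41), so λ ≡ 34.
  x = λ² - 5 - 18 = 1156 - 23 ≡ 26; y = λ·(5 - 26) - 15 ≡ 9. → (26, 9)
6P: (26, 9) + (18, 6). λ = (6 - 9)/(18 - 26) ≡ 38/33 mod 41. 33⁻¹ ≡ 5 (mod 41), so λ ≡ 26.
  x = λ² - 26 - 18 = 676 - 44 ≡ 17; y = λ·(26 - 17) - 9 ≡ 20. → (17, 20)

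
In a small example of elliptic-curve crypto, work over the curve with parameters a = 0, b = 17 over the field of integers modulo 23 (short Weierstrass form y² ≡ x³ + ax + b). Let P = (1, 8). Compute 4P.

Double-and-add on 4 = (100)₂. Start with P = (1, 8) for the leading 1-bit.
double: tangent at (1, 8): λ = (3·1² + 0)/(2·8) ≡ 3/16. 16⁻¹ ≡ 13 (mod 23), so λ ≡ 3·13 ≡ 16.
  x = λ² - 1 - 1 = 256 - 2 ≡ 1; y = λ·(1 - 1) - 8 ≡ 15. → (1, 15)
double: tangent at (1, 15): λ = (3·1² + 0)/(2·15) ≡ 3/7. 7⁻¹ ≡ 10 (mod 23), so λ ≡ 3·10 ≡ 7.
  x = λ² - 1 - 1 = 49 - 2 ≡ 1; y = λ·(1 - 1) - 15 ≡ 8. → (1, 8)

(1, 8)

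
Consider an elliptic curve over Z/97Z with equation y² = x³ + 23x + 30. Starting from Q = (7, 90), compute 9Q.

Double-and-add on 9 = (1001)₂. Start with Q = (7, 90) for the leading 1-bit.
double: tangent at (7, 90): λ = (3·7² + 23)/(2·90) ≡ 73/83. 83⁻¹ ≡ 90 (mod 97), so λ ≡ 73·90 ≡ 71.
  x = λ² - 7 - 7 = 5041 - 14 ≡ 80; y = λ·(7 - 80) - 90 ≡ 62. → (80, 62)
double: tangent at (80, 62): λ = (3·80² + 23)/(2·62) ≡ 17/27. 27⁻¹ ≡ 18 (mod 97), so λ ≡ 17·18 ≡ 15.
  x = λ² - 80 - 80 = 225 - 160 ≡ 65; y = λ·(80 - 65) - 62 ≡ 66. → (65, 66)
double: tangent at (65, 66): λ = (3·65² + 23)/(2·66) ≡ 88/35. 35⁻¹ ≡ 61 (mod 97) since 35·61 = 2135 ≡ 1, so λ ≡ 88·61 ≡ 33.
  x = λ² - 65 - 65 = 1089 - 130 ≡ 86; y = λ·(65 - 86) - 66 ≡ 17. → (86, 17)
add Q: (86, 17) + (7, 90). λ = (90 - 17)/(7 - 86) ≡ 73/18 mod 97. 18⁻¹ ≡ 27 (mod 97), so λ ≡ 31.
  x = λ² - 86 - 7 = 961 - 93 ≡ 92; y = λ·(86 - 92) - 17 ≡ 88. → (92, 88)

(92, 88)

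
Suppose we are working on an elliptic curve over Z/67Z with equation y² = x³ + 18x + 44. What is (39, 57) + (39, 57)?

(45, 51)

tangent at (39, 57): λ = (3·39² + 18)/(2·57) ≡ 25/47. 47⁻¹ ≡ 10 (mod 67), so λ ≡ 25·10 ≡ 49.
  x = λ² - 39 - 39 = 2401 - 78 ≡ 45; y = λ·(39 - 45) - 57 ≡ 51. → (45, 51)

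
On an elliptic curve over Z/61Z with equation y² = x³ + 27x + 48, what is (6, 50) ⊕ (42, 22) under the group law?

(6, 50) + (42, 22). λ = (22 - 50)/(42 - 6) ≡ 33/36 mod 61. 36⁻¹ ≡ 39 (mod 61), so λ ≡ 6.
  x = λ² - 6 - 42 = 36 - 48 ≡ 49; y = λ·(6 - 49) - 50 ≡ 58. → (49, 58)

(49, 58)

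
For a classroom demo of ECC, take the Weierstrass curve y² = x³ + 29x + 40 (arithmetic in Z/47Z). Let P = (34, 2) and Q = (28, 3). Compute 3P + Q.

(18, 7)

First 3P:
Repeated addition: build up to 3P.
2P: tangent at (34, 2): λ = (3·34² + 29)/(2·2) ≡ 19/4. 4⁻¹ ≡ 12 (mod 47), so λ ≡ 19·12 ≡ 40.
  x = λ² - 34 - 34 = 1600 - 68 ≡ 28; y = λ·(34 - 28) - 2 ≡ 3. → (28, 3)
3P: (28, 3) + (34, 2). λ = (2 - 3)/(34 - 28) ≡ 46/6 mod 47. 6⁻¹ ≡ 8 (mod 47) since 6·8 = 48 ≡ 1, so λ ≡ 39.
  x = λ² - 28 - 34 = 1521 - 62 ≡ 2; y = λ·(28 - 2) - 3 ≡ 24. → (2, 24)
3P = (2, 24).
Finally 3P + Q:
(2, 24) + (28, 3). λ = (3 - 24)/(28 - 2) ≡ 26/26 mod 47. 26⁻¹ ≡ 38 (mod 47) since 26·38 = 988 ≡ 1, so λ ≡ 1.
  x = λ² - 2 - 28 = 1 - 30 ≡ 18; y = λ·(2 - 18) - 24 ≡ 7. → (18, 7)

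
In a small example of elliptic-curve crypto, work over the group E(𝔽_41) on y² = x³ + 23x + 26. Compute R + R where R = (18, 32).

(26, 23)

tangent at (18, 32): λ = (3·18² + 23)/(2·32) ≡ 11/23. 23⁻¹ ≡ 25 (mod 41) since 23·25 = 575 ≡ 1, so λ ≡ 11·25 ≡ 29.
  x = λ² - 18 - 18 = 841 - 36 ≡ 26; y = λ·(18 - 26) - 32 ≡ 23. → (26, 23)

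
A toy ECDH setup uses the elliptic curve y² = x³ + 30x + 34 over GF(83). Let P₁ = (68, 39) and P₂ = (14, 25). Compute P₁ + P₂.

(68, 39) + (14, 25). λ = (25 - 39)/(14 - 68) ≡ 69/29 mod 83. 29⁻¹ ≡ 63 (mod 83), so λ ≡ 31.
  x = λ² - 68 - 14 = 961 - 82 ≡ 49; y = λ·(68 - 49) - 39 ≡ 52. → (49, 52)

(49, 52)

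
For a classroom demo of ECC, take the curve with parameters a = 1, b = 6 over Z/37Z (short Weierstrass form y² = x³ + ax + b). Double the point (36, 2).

tangent at (36, 2): λ = (3·36² + 1)/(2·2) ≡ 4/4. 4⁻¹ ≡ 28 (mod 37), so λ ≡ 4·28 ≡ 1.
  x = λ² - 36 - 36 = 1 - 72 ≡ 3; y = λ·(36 - 3) - 2 ≡ 31. → (3, 31)

(3, 31)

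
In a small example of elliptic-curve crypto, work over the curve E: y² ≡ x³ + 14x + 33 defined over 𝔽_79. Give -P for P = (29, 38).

-(29, 38) = (29, -38 mod 79) = (29, 41).

(29, 41)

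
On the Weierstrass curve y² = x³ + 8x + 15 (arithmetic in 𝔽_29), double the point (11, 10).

tangent at (11, 10): λ = (3·11² + 8)/(2·10) ≡ 23/20. 20⁻¹ ≡ 16 (mod 29) since 20·16 = 320 ≡ 1, so λ ≡ 23·16 ≡ 20.
  x = λ² - 11 - 11 = 400 - 22 ≡ 1; y = λ·(11 - 1) - 10 ≡ 16. → (1, 16)

(1, 16)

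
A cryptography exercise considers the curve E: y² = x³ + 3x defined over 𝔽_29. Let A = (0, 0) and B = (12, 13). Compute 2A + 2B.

(5, 16)

First 2A:
Repeated addition: build up to 2A.
2A: (0, 0) + (0, 0): same x and y₁ ≡ -y₂, so the sum is the point at infinity.
2A = the point at infinity.
Next 2B:
Repeated addition: build up to 2B.
2B: tangent at (12, 13): λ = (3·12² + 3)/(2·13) ≡ 0/26. 26⁻¹ ≡ 19 (mod 29), so λ ≡ 0·19 ≡ 0.
  x = λ² - 12 - 12 = 0 - 24 ≡ 5; y = λ·(12 - 5) - 13 ≡ 16. → (5, 16)
2B = (5, 16).
Finally 2A + 2B:
the point at infinity + (5, 16) = (5, 16) (identity).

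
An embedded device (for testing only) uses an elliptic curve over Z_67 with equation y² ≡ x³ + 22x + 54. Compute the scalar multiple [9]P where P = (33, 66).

(5, 17)

Repeated addition: build up to 9P.
2P: tangent at (33, 66): λ = (3·33² + 22)/(2·66) ≡ 6/65. 65⁻¹ ≡ 33 (mod 67) since 65·33 = 2145 ≡ 1, so λ ≡ 6·33 ≡ 64.
  x = λ² - 33 - 33 = 4096 - 66 ≡ 10; y = λ·(33 - 10) - 66 ≡ 66. → (10, 66)
3P: (10, 66) + (33, 66). λ = (66 - 66)/(33 - 10) ≡ 0/23 mod 67. 23⁻¹ ≡ 35 (mod 67), so λ ≡ 0.
  x = λ² - 10 - 33 = 0 - 43 ≡ 24; y = λ·(10 - 24) - 66 ≡ 1. → (24, 1)
4P: (24, 1) + (33, 66). λ = (66 - 1)/(33 - 24) ≡ 65/9 mod 67. 9⁻¹ ≡ 15 (mod 67), so λ ≡ 37.
  x = λ² - 24 - 33 = 1369 - 57 ≡ 39; y = λ·(24 - 39) - 1 ≡ 47. → (39, 47)
5P: (39, 47) + (33, 66). λ = (66 - 47)/(33 - 39) ≡ 19/61 mod 67. 61⁻¹ ≡ 11 (mod 67) since 61·11 = 671 ≡ 1, so λ ≡ 8.
  x = λ² - 39 - 33 = 64 - 72 ≡ 59; y = λ·(39 - 59) - 47 ≡ 61. → (59, 61)
6P: (59, 61) + (33, 66). λ = (66 - 61)/(33 - 59) ≡ 5/41 mod 67. 41⁻¹ ≡ 18 (mod 67) since 41·18 = 738 ≡ 1, so λ ≡ 23.
  x = λ² - 59 - 33 = 529 - 92 ≡ 35; y = λ·(59 - 35) - 61 ≡ 22. → (35, 22)
7P: (35, 22) + (33, 66). λ = (66 - 22)/(33 - 35) ≡ 44/65 mod 67. 65⁻¹ ≡ 33 (mod 67), so λ ≡ 45.
  x = λ² - 35 - 33 = 2025 - 68 ≡ 14; y = λ·(35 - 14) - 22 ≡ 52. → (14, 52)
8P: (14, 52) + (33, 66). λ = (66 - 52)/(33 - 14) ≡ 14/19 mod 67. 19⁻¹ ≡ 60 (mod 67) since 19·60 = 1140 ≡ 1, so λ ≡ 36.
  x = λ² - 14 - 33 = 1296 - 47 ≡ 43; y = λ·(14 - 43) - 52 ≡ 43. → (43, 43)
9P: (43, 43) + (33, 66). λ = (66 - 43)/(33 - 43) ≡ 23/57 mod 67. 57⁻¹ ≡ 20 (mod 67), so λ ≡ 58.
  x = λ² - 43 - 33 = 3364 - 76 ≡ 5; y = λ·(43 - 5) - 43 ≡ 17. → (5, 17)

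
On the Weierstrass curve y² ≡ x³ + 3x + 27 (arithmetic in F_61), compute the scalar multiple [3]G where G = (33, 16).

(36, 59)

Repeated addition: build up to 3G.
2G: tangent at (33, 16): λ = (3·33² + 3)/(2·16) ≡ 37/32. 32⁻¹ ≡ 21 (mod 61), so λ ≡ 37·21 ≡ 45.
  x = λ² - 33 - 33 = 2025 - 66 ≡ 7; y = λ·(33 - 7) - 16 ≡ 56. → (7, 56)
3G: (7, 56) + (33, 16). λ = (16 - 56)/(33 - 7) ≡ 21/26 mod 61. 26⁻¹ ≡ 54 (mod 61) since 26·54 = 1404 ≡ 1, so λ ≡ 36.
  x = λ² - 7 - 33 = 1296 - 40 ≡ 36; y = λ·(7 - 36) - 56 ≡ 59. → (36, 59)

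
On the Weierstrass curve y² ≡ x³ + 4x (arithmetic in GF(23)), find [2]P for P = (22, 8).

tangent at (22, 8): λ = (3·22² + 4)/(2·8) ≡ 7/16. 16⁻¹ ≡ 13 (mod 23) since 16·13 = 208 ≡ 1, so λ ≡ 7·13 ≡ 22.
  x = λ² - 22 - 22 = 484 - 44 ≡ 3; y = λ·(22 - 3) - 8 ≡ 19. → (3, 19)

(3, 19)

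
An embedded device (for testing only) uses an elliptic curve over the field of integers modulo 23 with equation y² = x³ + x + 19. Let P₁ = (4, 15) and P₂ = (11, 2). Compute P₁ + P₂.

(4, 15) + (11, 2). λ = (2 - 15)/(11 - 4) ≡ 10/7 mod 23. 7⁻¹ ≡ 10 (mod 23), so λ ≡ 8.
  x = λ² - 4 - 11 = 64 - 15 ≡ 3; y = λ·(4 - 3) - 15 ≡ 16. → (3, 16)

(3, 16)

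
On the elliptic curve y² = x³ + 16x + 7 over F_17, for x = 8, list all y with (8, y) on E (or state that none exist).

x³ + 16x + 7 = 647 ≡ 1 (mod 17).
Square roots of 1 mod 17: 1 and 16 (since 1² = 1 ≡ 1).

1, 16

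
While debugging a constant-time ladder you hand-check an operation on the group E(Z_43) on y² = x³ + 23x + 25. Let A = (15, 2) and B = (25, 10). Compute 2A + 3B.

First 2A:
Repeated addition: build up to 2A.
2A: tangent at (15, 2): λ = (3·15² + 23)/(2·2) ≡ 10/4. 4⁻¹ ≡ 11 (mod 43), so λ ≡ 10·11 ≡ 24.
  x = λ² - 15 - 15 = 576 - 30 ≡ 30; y = λ·(15 - 30) - 2 ≡ 25. → (30, 25)
2A = (30, 25).
Next 3B:
Repeated addition: build up to 3B.
2B: tangent at (25, 10): λ = (3·25² + 23)/(2·10) ≡ 6/20. 20⁻¹ ≡ 28 (mod 43), so λ ≡ 6·28 ≡ 39.
  x = λ² - 25 - 25 = 1521 - 50 ≡ 9; y = λ·(25 - 9) - 10 ≡ 12. → (9, 12)
3B: (9, 12) + (25, 10). λ = (10 - 12)/(25 - 9) ≡ 41/16 mod 43. 16⁻¹ ≡ 35 (mod 43), so λ ≡ 16.
  x = λ² - 9 - 25 = 256 - 34 ≡ 7; y = λ·(9 - 7) - 12 ≡ 20. → (7, 20)
3B = (7, 20).
Finally 2A + 3B:
(30, 25) + (7, 20). λ = (20 - 25)/(7 - 30) ≡ 38/20 mod 43. 20⁻¹ ≡ 28 (mod 43), so λ ≡ 32.
  x = λ² - 30 - 7 = 1024 - 37 ≡ 41; y = λ·(30 - 41) - 25 ≡ 10. → (41, 10)

(41, 10)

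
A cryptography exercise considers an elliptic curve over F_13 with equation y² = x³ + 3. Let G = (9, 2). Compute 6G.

Double-and-add on 6 = (110)₂. Start with G = (9, 2) for the leading 1-bit.
double: tangent at (9, 2): λ = (3·9² + 0)/(2·2) ≡ 9/4. 4⁻¹ ≡ 10 (mod 13), so λ ≡ 9·10 ≡ 12.
  x = λ² - 9 - 9 = 144 - 18 ≡ 9; y = λ·(9 - 9) - 2 ≡ 11. → (9, 11)
add G: (9, 11) + (9, 2): same x and y₁ ≡ -y₂, so the sum is 𝒪.
double: 𝒪 + 𝒪 = 𝒪 (identity).

O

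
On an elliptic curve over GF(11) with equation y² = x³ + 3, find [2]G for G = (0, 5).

tangent at (0, 5): λ = (3·0² + 0)/(2·5) ≡ 0/10. 10⁻¹ ≡ 10 (mod 11) since 10·10 = 100 ≡ 1, so λ ≡ 0·10 ≡ 0.
  x = λ² - 0 - 0 = 0 - 0 ≡ 0; y = λ·(0 - 0) - 5 ≡ 6. → (0, 6)

(0, 6)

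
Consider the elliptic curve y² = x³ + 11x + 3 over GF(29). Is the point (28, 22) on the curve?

yes

y² = 22² ≡ 20; x³ + 11x + 3 = 22263 ≡ 20 (mod 29). 20 = 20.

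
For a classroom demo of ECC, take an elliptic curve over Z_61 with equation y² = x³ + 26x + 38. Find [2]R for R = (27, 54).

(48, 2)

tangent at (27, 54): λ = (3·27² + 26)/(2·54) ≡ 17/47. 47⁻¹ ≡ 13 (mod 61) since 47·13 = 611 ≡ 1, so λ ≡ 17·13 ≡ 38.
  x = λ² - 27 - 27 = 1444 - 54 ≡ 48; y = λ·(27 - 48) - 54 ≡ 2. → (48, 2)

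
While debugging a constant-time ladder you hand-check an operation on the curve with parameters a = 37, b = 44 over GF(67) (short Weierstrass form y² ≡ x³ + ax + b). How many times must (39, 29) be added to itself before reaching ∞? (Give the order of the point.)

7

2P: tangent at (39, 29): λ = (3·39² + 37)/(2·29) ≡ 44/58. 58⁻¹ ≡ 52 (mod 67), so λ ≡ 44·52 ≡ 10.
  x = λ² - 39 - 39 = 100 - 78 ≡ 22; y = λ·(39 - 22) - 29 ≡ 7. → (22, 7)
3P: (22, 7) + (39, 29). λ = (29 - 7)/(39 - 22) ≡ 22/17 mod 67. 17⁻¹ ≡ 4 (mod 67) since 17·4 = 68 ≡ 1, so λ ≡ 21.
  x = λ² - 22 - 39 = 441 - 61 ≡ 45; y = λ·(22 - 45) - 7 ≡ 46. → (45, 46)
4P: (45, 46) + (39, 29). λ = (29 - 46)/(39 - 45) ≡ 50/61 mod 67. 61⁻¹ ≡ 11 (mod 67), so λ ≡ 14.
  x = λ² - 45 - 39 = 196 - 84 ≡ 45; y = λ·(45 - 45) - 46 ≡ 21. → (45, 21)
5P: (45, 21) + (39, 29). λ = (29 - 21)/(39 - 45) ≡ 8/61 mod 67. 61⁻¹ ≡ 11 (mod 67), so λ ≡ 21.
  x = λ² - 45 - 39 = 441 - 84 ≡ 22; y = λ·(45 - 22) - 21 ≡ 60. → (22, 60)
6P: (22, 60) + (39, 29). λ = (29 - 60)/(39 - 22) ≡ 36/17 mod 67. 17⁻¹ ≡ 4 (mod 67), so λ ≡ 10.
  x = λ² - 22 - 39 = 100 - 61 ≡ 39; y = λ·(22 - 39) - 60 ≡ 38. → (39, 38)
7P: (39, 38) + (39, 29): same x and y₁ ≡ -y₂, so the sum is ∞.
7P = ∞, so the order is 7.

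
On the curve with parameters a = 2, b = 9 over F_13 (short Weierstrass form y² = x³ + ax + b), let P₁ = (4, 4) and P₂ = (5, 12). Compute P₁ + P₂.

(3, 4)

(4, 4) + (5, 12). λ = (12 - 4)/(5 - 4) ≡ 8/1 mod 13. 1⁻¹ ≡ 1 (mod 13), so λ ≡ 8.
  x = λ² - 4 - 5 = 64 - 9 ≡ 3; y = λ·(4 - 3) - 4 ≡ 4. → (3, 4)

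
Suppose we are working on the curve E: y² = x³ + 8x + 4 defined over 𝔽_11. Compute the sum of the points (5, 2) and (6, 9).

(5, 2) + (6, 9). λ = (9 - 2)/(6 - 5) ≡ 7/1 mod 11. 1⁻¹ ≡ 1 (mod 11) since 1·1 = 1 ≡ 1, so λ ≡ 7.
  x = λ² - 5 - 6 = 49 - 11 ≡ 5; y = λ·(5 - 5) - 2 ≡ 9. → (5, 9)

(5, 9)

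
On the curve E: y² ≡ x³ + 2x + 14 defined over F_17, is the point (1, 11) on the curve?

y² = 11² ≡ 2; x³ + 2x + 14 = 17 ≡ 0 (mod 17). 2 ≠ 0.

no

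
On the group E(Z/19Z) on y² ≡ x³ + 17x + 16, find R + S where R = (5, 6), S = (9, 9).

(5, 6) + (9, 9). λ = (9 - 6)/(9 - 5) ≡ 3/4 mod 19. 4⁻¹ ≡ 5 (mod 19) since 4·5 = 20 ≡ 1, so λ ≡ 15.
  x = λ² - 5 - 9 = 225 - 14 ≡ 2; y = λ·(5 - 2) - 6 ≡ 1. → (2, 1)

(2, 1)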